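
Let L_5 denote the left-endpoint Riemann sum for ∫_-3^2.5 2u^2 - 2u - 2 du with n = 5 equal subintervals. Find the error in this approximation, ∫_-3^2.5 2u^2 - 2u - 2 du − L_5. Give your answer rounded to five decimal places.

Exact integral: ∫_-3^2.5 f(u) du ≈ 20.1666667.
L_5 = 31.46.
Error ≈ 20.1666667 − 31.46 ≈ -11.29333.

-11.29333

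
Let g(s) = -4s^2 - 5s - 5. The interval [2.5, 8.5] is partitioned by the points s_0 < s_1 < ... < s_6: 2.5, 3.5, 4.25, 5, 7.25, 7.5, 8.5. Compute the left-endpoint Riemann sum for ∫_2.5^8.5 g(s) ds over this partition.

-792.875

Subinterval widths: 1, 0.75, 0.75, 2.25, 0.25, 1.
Left endpoints: 2.5, 3.5, 4.25, 5, 7.25, 7.5.
g(2.5) = -42.5, g(3.5) = -71.5, g(4.25) = -98.5, g(5) = -130, g(7.25) = -251.5, g(7.5) = -267.5.
Sum = Σ Δs_i · g(s_i).
Sum = -792.875.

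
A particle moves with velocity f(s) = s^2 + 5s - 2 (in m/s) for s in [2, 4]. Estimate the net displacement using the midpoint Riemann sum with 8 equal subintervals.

44.65625

Δs = (4 − 2)/8 = 0.25.
Midpoints: 2.125, 2.375, 2.625, 2.875, 3.125, 3.375, 3.625, 3.875.
f(2.125) = 13.140625, f(2.375) = 15.515625, f(2.625) = 18.015625, f(2.875) = 20.640625, f(3.125) = 23.390625, f(3.375) = 26.265625, f(3.625) = 29.265625, f(3.875) = 32.390625.
Sum = Δs · [f(2.125) + f(2.375) + f(2.625) + ...].
Sum = 44.65625.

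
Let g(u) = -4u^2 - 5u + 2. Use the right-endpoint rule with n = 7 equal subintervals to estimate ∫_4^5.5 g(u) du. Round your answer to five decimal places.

Δu = (5.5 − 4)/7 = 3/14.
Right endpoints: 59/14, 31/7, 65/14, 34/7, 71/14, 37/7, 5.5.
g(59/14) = -8831/98, g(31/7) = -4831/49, g(65/14) = -10529/98, g(34/7) = -5716/49, g(71/14) = -12371/98, g(37/7) = -6673/49, g(5.5) = -146.5.
Sum = Δu · [g(59/14) + g(31/7) + g(65/14) + ...].
Sum ≈ -176.08163.

-176.08163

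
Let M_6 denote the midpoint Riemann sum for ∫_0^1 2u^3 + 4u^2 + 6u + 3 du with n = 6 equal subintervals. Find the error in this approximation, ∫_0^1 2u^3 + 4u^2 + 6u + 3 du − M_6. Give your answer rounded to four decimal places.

Exact integral: ∫_0^1 f(u) du ≈ 7.833333.
M_6 ≈ 7.817130.
Error ≈ 7.833333 − 7.817130 ≈ 0.0162.

0.0162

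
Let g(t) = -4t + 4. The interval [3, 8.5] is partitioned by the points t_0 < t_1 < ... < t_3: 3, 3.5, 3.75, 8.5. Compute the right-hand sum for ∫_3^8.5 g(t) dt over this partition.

-150.25

Subinterval widths: 0.5, 0.25, 4.75.
Right endpoints: 3.5, 3.75, 8.5.
g(3.5) = -10, g(3.75) = -11, g(8.5) = -30.
Sum = Σ Δt_i · g(t_i).
Sum = -150.25.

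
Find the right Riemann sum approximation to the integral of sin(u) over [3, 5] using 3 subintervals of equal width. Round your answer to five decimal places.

-1.59281

Δu = (5 − 3)/3 = 2/3.
Right endpoints: 11/3, 13/3, 5.
f(11/3) ≈ -0.50128, f(13/3) ≈ -0.92901, f(5) ≈ -0.95892.
Sum = Δu · [f(11/3) + f(13/3) + f(5)].
Sum ≈ -1.59281.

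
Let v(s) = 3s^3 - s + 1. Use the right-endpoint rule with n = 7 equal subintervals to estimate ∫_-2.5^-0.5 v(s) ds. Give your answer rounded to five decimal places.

Δs = (-0.5 − (-2.5))/7 = 2/7.
Right endpoints: -31/14, -27/14, -23/14, -19/14, -15/14, -11/14, -0.5.
v(-31/14) = -80553/2744, v(-27/14) = -51013/2744, v(-23/14) = -29249/2744, v(-19/14) = -14109/2744, v(-15/14) = -4441/2744, v(-11/14) = 907/2744, v(-0.5) = 1.125.
Sum = Δs · [v(-31/14) + v(-27/14) + v(-23/14) + ...].
Sum ≈ -18.26020.

-18.26020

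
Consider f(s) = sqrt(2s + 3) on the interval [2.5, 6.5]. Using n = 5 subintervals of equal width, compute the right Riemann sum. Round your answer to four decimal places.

Δs = (6.5 − 2.5)/5 = 0.8.
Right endpoints: 3.3, 4.1, 4.9, 5.7, 6.5.
f(3.3) ≈ 3.0984, f(4.1) ≈ 3.3466, f(4.9) ≈ 3.5777, f(5.7) ≈ 3.7947, f(6.5) ≈ 4.0000.
Sum = Δs · [f(3.3) + f(4.1) + f(4.9) + f(5.7) + f(6.5)].
Sum ≈ 14.2540.

14.2540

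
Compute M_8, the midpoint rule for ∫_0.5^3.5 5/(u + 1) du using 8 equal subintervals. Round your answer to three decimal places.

Δu = (3.5 − 0.5)/8 = 0.375.
Midpoints: 0.6875, 1.0625, 1.4375, 1.8125, 2.1875, 2.5625, 2.9375, 3.3125.
f(0.6875) = 80/27, f(1.0625) = 80/33, f(1.4375) = 80/39, f(1.8125) = 16/9, f(2.1875) = 80/51, f(2.5625) = 80/57, f(2.9375) = 80/63, f(3.3125) = 80/69.
Sum = Δu · [f(0.6875) + f(1.0625) + f(1.4375) + ...].
Sum ≈ 5.482.

5.482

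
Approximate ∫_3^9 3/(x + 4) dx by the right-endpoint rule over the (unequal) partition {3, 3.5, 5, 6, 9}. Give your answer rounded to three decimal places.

Subinterval widths: 0.5, 1.5, 1, 3.
Right endpoints: 3.5, 5, 6, 9.
f(3.5) = 0.4, f(5) = 1/3, f(6) = 0.3, f(9) = 3/13.
Sum = Σ Δx_i · f(x_i).
Sum ≈ 1.692.

1.692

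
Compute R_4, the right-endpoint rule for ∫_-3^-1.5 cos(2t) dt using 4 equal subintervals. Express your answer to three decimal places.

-0.566

Δt = (-1.5 − (-3))/4 = 0.375.
Right endpoints: -2.625, -2.25, -1.875, -1.5.
f(-2.625) ≈ 0.512, f(-2.25) ≈ -0.211, f(-1.875) ≈ -0.821, f(-1.5) ≈ -0.990.
Sum = Δt · [f(-2.625) + f(-2.25) + f(-1.875) + f(-1.5)].
Sum ≈ -0.566.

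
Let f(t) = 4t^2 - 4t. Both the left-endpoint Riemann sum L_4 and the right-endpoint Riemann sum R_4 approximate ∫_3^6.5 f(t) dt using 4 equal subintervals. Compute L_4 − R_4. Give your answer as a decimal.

-104.125

L_4 = 213.390625.
R_4 = 317.515625.
L_4 − R_4 = -104.125.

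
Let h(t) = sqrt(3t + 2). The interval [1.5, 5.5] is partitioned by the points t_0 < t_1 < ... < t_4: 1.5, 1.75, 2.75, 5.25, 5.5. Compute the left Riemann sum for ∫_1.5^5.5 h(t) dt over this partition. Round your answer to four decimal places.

12.3871

Subinterval widths: 0.25, 1, 2.5, 0.25.
Left endpoints: 1.5, 1.75, 2.75, 5.25.
h(1.5) ≈ 2.5495, h(1.75) ≈ 2.6926, h(2.75) ≈ 3.2016, h(5.25) ≈ 4.2131.
Sum = Σ Δt_i · h(t_i).
Sum ≈ 12.3871.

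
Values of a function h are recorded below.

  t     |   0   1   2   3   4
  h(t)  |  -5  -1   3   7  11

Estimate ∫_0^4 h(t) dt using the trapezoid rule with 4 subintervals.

12

Δt = 1.
T_4 = (1/2)·[(-5) + 2·(-1) + 2·3 + 2·7 + 11] = 12.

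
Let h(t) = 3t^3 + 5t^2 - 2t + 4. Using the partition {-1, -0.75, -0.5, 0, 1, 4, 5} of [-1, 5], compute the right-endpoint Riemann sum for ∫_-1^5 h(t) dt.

1313.23046875

Subinterval widths: 0.25, 0.25, 0.5, 1, 3, 1.
Right endpoints: -0.75, -0.5, 0, 1, 4, 5.
h(-0.75) = 7.046875, h(-0.5) = 5.875, h(0) = 4, h(1) = 10, h(4) = 268, h(5) = 494.
Sum = Σ Δt_i · h(t_i).
Sum = 1313.23046875.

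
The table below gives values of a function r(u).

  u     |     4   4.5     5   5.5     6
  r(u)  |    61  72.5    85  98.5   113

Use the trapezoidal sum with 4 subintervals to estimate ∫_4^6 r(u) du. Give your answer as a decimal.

171.5

Δu = 0.5.
T_4 = (0.5/2)·[61 + 2·72.5 + 2·85 + 2·98.5 + 113] = 171.5.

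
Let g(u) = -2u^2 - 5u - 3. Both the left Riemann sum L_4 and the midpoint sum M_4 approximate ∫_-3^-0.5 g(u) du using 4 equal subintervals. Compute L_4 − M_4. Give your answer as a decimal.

-2.05078125

L_4 = -5.4296875.
M_4 = -3.37890625.
L_4 − M_4 = -2.05078125.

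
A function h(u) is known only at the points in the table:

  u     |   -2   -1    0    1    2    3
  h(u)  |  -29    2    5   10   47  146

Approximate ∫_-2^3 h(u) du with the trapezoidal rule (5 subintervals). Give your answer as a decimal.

122.5

Δu = 1.
T_5 = (1/2)·[(-29) + 2·2 + 2·5 + 2·10 + 2·47 + 146] = 122.5.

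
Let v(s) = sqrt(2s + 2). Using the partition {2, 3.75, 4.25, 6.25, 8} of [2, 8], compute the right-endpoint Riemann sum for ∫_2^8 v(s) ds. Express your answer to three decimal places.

Subinterval widths: 1.75, 0.5, 2, 1.75.
Right endpoints: 3.75, 4.25, 6.25, 8.
v(3.75) ≈ 3.082, v(4.25) ≈ 3.240, v(6.25) ≈ 3.808, v(8) ≈ 4.243.
Sum = Σ Δs_i · v(s_i).
Sum ≈ 22.054.

22.054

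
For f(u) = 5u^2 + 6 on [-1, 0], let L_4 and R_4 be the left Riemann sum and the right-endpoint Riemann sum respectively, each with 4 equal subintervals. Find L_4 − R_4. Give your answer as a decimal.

L_4 = 8.34375.
R_4 = 7.09375.
L_4 − R_4 = 1.25.

1.25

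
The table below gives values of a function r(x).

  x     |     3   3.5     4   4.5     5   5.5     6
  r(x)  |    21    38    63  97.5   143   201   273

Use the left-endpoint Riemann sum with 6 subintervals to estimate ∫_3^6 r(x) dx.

Δx = 0.5.
Sum = 0.5·[21 + 38 + 63 + 97.5 + 143 + 201] = 281.75.

281.75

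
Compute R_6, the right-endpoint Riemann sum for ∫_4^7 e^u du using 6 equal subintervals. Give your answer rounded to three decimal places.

Δu = (7 − 4)/6 = 0.5.
Right endpoints: 4.5, 5, 5.5, 6, 6.5, 7.
f(4.5) ≈ 90.017, f(5) ≈ 148.413, f(5.5) ≈ 244.692, f(6) ≈ 403.429, f(6.5) ≈ 665.142, f(7) ≈ 1096.633.
Sum = Δu · [f(4.5) + f(5) + f(5.5) + ...].
Sum ≈ 1324.163.

1324.163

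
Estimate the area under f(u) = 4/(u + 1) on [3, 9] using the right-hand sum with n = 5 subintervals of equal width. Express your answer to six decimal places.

Δu = (9 − 3)/5 = 1.2.
Right endpoints: 4.2, 5.4, 6.6, 7.8, 9.
f(4.2) = 10/13, f(5.4) = 0.625, f(6.6) = 10/19, f(7.8) = 5/11, f(9) = 0.4.
Sum = Δu · [f(4.2) + f(5.4) + f(6.6) + f(7.8) + f(9)].
Sum ≈ 3.330110.

3.330110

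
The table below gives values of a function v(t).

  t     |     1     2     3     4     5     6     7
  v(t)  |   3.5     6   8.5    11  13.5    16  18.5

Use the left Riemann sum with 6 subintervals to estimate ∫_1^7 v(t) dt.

Δt = 1.
Sum = 1·[3.5 + 6 + 8.5 + 11 + 13.5 + 16] = 58.5.

58.5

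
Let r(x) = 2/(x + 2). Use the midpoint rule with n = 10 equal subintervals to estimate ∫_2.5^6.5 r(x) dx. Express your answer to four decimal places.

1.2715

Δx = (6.5 − 2.5)/10 = 0.4.
Midpoints: 2.7, 3.1, 3.5, 3.9, 4.3, 4.7, 5.1, 5.5, 5.9, 6.3.
r(2.7) = 20/47, r(3.1) = 20/51, r(3.5) = 4/11, r(3.9) = 20/59, r(4.3) = 20/63, r(4.7) = 20/67, r(5.1) = 20/71, r(5.5) = 4/15, r(5.9) = 20/79, r(6.3) = 20/83.
Sum = Δx · [r(2.7) + r(3.1) + r(3.5) + ...].
Sum ≈ 1.2715.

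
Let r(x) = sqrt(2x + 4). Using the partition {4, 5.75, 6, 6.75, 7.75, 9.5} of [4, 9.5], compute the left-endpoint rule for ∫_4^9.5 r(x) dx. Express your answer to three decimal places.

21.958

Subinterval widths: 1.75, 0.25, 0.75, 1, 1.75.
Left endpoints: 4, 5.75, 6, 6.75, 7.75.
r(4) ≈ 3.464, r(5.75) ≈ 3.937, r(6) ≈ 4.000, r(6.75) ≈ 4.183, r(7.75) ≈ 4.416.
Sum = Σ Δx_i · r(x_i).
Sum ≈ 21.958.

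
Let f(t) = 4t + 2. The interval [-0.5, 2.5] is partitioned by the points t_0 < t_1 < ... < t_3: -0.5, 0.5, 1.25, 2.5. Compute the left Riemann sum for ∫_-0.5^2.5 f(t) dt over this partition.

Subinterval widths: 1, 0.75, 1.25.
Left endpoints: -0.5, 0.5, 1.25.
f(-0.5) = 0, f(0.5) = 4, f(1.25) = 7.
Sum = Σ Δt_i · f(t_i).
Sum = 11.75.

11.75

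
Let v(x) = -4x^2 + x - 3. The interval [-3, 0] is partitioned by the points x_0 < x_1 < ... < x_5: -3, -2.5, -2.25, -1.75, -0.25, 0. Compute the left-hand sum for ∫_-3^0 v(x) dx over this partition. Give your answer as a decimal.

Subinterval widths: 0.5, 0.25, 0.5, 1.5, 0.25.
Left endpoints: -3, -2.5, -2.25, -1.75, -0.25.
v(-3) = -42, v(-2.5) = -30.5, v(-2.25) = -25.5, v(-1.75) = -17, v(-0.25) = -3.5.
Sum = Σ Δx_i · v(x_i).
Sum = -67.75.

-67.75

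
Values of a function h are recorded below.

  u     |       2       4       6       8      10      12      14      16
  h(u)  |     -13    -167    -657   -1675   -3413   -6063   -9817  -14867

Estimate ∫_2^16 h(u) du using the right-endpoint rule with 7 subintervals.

-73318

Δu = 2.
Sum = 2·[(-167) + (-657) + (-1675) + (-3413) + (-6063) + (-9817) + (-14867)] = -73318.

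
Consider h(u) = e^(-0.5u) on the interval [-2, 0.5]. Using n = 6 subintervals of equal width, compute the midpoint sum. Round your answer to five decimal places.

Δu = (0.5 − (-2))/6 = 5/12.
Midpoints: -43/24, -1.375, -23/24, -13/24, -0.125, 7/24.
h(-43/24) ≈ 2.44938, h(-1.375) ≈ 1.98874, h(-23/24) ≈ 1.61473, h(-13/24) ≈ 1.31106, h(-0.125) ≈ 1.06449, h(7/24) ≈ 0.86430.
Sum = Δu · [h(-43/24) + h(-1.375) + h(-23/24) + ...].
Sum ≈ 3.87196.

3.87196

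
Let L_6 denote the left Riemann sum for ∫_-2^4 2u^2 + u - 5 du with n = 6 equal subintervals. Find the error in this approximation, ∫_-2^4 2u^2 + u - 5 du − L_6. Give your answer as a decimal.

Exact integral: ∫_-2^4 f(u) du = 24.
L_6 = 11.
Error = 24 − 11 = 13.

13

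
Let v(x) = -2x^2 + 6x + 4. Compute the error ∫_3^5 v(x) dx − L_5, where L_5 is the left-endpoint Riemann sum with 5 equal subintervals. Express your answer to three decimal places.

-3.893

Exact integral: ∫_3^5 v(x) dx ≈ -9.33333.
L_5 = -5.44.
Error ≈ -9.33333 − (-5.44) ≈ -3.893.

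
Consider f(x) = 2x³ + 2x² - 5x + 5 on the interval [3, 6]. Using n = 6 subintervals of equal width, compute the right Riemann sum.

788.875

Δx = (6 − 3)/6 = 0.5.
Right endpoints: 3.5, 4, 4.5, 5, 5.5, 6.
f(3.5) = 97.75, f(4) = 145, f(4.5) = 205.25, f(5) = 280, f(5.5) = 370.75, f(6) = 479.
Sum = Δx · [f(3.5) + f(4) + f(4.5) + ...].
Sum = 788.875.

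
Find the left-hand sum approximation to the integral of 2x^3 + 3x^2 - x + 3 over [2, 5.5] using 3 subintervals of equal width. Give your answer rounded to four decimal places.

Δx = (5.5 − 2)/3 = 7/6.
Left endpoints: 2, 19/6, 13/3.
f(2) = 29, f(19/6) = 5045/54, f(13/3) = 5879/27.
Sum = Δx · [f(2) + f(19/6) + f(13/3)].
Sum ≈ 396.8611.

396.8611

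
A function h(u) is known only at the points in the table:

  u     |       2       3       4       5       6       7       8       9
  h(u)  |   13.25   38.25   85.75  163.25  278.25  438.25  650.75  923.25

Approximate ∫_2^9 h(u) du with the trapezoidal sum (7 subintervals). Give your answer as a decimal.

Δu = 1.
T_7 = (1/2)·[13.25 + 2·38.25 + 2·85.75 + 2·163.25 + 2·278.25 + 2·438.25 + 2·650.75 + 923.25] = 2122.75.

2122.75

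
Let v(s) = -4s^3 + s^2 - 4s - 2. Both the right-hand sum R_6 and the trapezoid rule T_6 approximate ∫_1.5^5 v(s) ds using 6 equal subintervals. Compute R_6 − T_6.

R_6 ≈ -778.782407.
T_6 ≈ -639.438657.
R_6 − T_6 = -139.34375.

-139.34375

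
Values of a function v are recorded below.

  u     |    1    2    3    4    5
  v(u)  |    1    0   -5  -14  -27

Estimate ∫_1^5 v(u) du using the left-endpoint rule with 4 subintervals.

-18

Δu = 1.
Sum = 1·[1 + 0 + (-5) + (-14)] = -18.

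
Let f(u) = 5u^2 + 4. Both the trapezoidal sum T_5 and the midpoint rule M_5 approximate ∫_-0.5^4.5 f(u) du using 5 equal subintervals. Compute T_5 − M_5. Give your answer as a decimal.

T_5 = 176.25.
M_5 = 170.
T_5 − M_5 = 6.25.

6.25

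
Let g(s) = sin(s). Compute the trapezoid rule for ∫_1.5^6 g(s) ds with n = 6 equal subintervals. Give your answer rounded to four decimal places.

-0.8473

Δs = (6 − 1.5)/6 = 0.75.
g(1.5) ≈ 0.9975, g(2.25) ≈ 0.7781, g(3) ≈ 0.1411, g(3.75) ≈ -0.5716, g(4.5) ≈ -0.9775, g(5.25) ≈ -0.8589, g(6) ≈ -0.2794.
T_6 = (Δs/2)·[g(s_0) + 2g(s_1) + ... + 2g(s_{5}) + g(s_6)].
Sum ≈ -0.8473.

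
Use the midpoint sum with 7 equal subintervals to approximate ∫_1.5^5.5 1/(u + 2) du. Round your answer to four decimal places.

0.7613

Δu = (5.5 − 1.5)/7 = 4/7.
Midpoints: 25/14, 33/14, 41/14, 3.5, 57/14, 65/14, 73/14.
f(25/14) = 14/53, f(33/14) = 14/61, f(41/14) = 14/69, f(3.5) = 2/11, f(57/14) = 14/85, f(65/14) = 14/93, f(73/14) = 14/101.
Sum = Δu · [f(25/14) + f(33/14) + f(41/14) + ...].
Sum ≈ 0.7613.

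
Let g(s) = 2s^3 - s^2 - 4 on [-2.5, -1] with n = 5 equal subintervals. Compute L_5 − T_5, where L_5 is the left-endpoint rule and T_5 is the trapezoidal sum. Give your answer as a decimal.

-5.175

L_5 = -35.34.
T_5 = -30.165.
L_5 − T_5 = -5.175.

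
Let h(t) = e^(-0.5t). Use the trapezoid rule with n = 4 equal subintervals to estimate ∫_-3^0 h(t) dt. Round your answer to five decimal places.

7.04479

Δt = (0 − (-3))/4 = 0.75.
h(-3) ≈ 4.48169, h(-2.25) ≈ 3.08022, h(-1.5) ≈ 2.11700, h(-0.75) ≈ 1.45499, h(0) ≈ 1.00000.
T_4 = (Δt/2)·[h(t_0) + 2h(t_1) + 2h(t_2) + 2h(t_3) + h(t_4)].
Sum ≈ 7.04479.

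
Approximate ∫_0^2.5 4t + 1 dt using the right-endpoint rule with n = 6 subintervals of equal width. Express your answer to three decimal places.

17.083

Δt = (2.5 − 0)/6 = 5/12.
Right endpoints: 5/12, 5/6, 1.25, 5/3, 25/12, 2.5.
f(5/12) = 8/3, f(5/6) = 13/3, f(1.25) = 6, f(5/3) = 23/3, f(25/12) = 28/3, f(2.5) = 11.
Sum = Δt · [f(5/12) + f(5/6) + f(1.25) + ...].
Sum ≈ 17.083.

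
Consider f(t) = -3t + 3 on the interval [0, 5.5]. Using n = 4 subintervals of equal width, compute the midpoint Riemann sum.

Δt = (5.5 − 0)/4 = 1.375.
Midpoints: 0.6875, 2.0625, 3.4375, 4.8125.
f(0.6875) = 0.9375, f(2.0625) = -3.1875, f(3.4375) = -7.3125, f(4.8125) = -11.4375.
Sum = Δt · [f(0.6875) + f(2.0625) + f(3.4375) + f(4.8125)].
Sum = -28.875.

-28.875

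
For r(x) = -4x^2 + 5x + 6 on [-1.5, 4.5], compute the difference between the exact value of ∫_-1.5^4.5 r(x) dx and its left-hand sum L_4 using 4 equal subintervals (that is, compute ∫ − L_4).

Exact integral: ∫_-1.5^4.5 r(x) dx = -45.
L_4 = -22.5.
Error = -45 − (-22.5) = -22.5.

-22.5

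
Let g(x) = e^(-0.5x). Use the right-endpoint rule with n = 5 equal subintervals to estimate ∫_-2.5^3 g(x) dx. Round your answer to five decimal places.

Δx = (3 − (-2.5))/5 = 1.1.
Right endpoints: -1.4, -0.3, 0.8, 1.9, 3.
g(-1.4) ≈ 2.01375, g(-0.3) ≈ 1.16183, g(0.8) ≈ 0.67032, g(1.9) ≈ 0.38674, g(3) ≈ 0.22313.
Sum = Δx · [g(-1.4) + g(-0.3) + g(0.8) + g(1.9) + g(3)].
Sum ≈ 4.90136.

4.90136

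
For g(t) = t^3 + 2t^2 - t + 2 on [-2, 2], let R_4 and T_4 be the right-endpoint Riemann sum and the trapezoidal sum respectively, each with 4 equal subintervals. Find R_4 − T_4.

R_4 = 26.
T_4 = 20.
R_4 − T_4 = 6.

6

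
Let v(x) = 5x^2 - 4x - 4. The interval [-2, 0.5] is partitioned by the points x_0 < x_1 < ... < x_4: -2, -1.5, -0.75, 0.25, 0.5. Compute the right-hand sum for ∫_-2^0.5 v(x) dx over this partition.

2.109375

Subinterval widths: 0.5, 0.75, 1, 0.25.
Right endpoints: -1.5, -0.75, 0.25, 0.5.
v(-1.5) = 13.25, v(-0.75) = 1.8125, v(0.25) = -4.6875, v(0.5) = -4.75.
Sum = Σ Δx_i · v(x_i).
Sum = 2.109375.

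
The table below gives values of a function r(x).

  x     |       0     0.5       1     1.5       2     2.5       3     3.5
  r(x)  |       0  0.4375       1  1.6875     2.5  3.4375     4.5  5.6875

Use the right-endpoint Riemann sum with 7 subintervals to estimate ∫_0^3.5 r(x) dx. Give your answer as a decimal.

Δx = 0.5.
Sum = 0.5·[0.4375 + 1 + 1.6875 + 2.5 + 3.4375 + 4.5 + 5.6875] = 9.625.

9.625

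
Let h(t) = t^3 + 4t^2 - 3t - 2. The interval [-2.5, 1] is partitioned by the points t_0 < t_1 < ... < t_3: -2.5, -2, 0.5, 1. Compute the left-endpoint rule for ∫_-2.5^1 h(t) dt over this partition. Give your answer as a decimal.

Subinterval widths: 0.5, 2.5, 0.5.
Left endpoints: -2.5, -2, 0.5.
h(-2.5) = 14.875, h(-2) = 12, h(0.5) = -2.375.
Sum = Σ Δt_i · h(t_i).
Sum = 36.25.

36.25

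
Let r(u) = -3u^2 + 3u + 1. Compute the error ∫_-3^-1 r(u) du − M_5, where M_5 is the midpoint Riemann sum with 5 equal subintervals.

-0.08

Exact integral: ∫_-3^-1 r(u) du = -36.
M_5 = -35.92.
Error = -36 − (-35.92) = -0.08.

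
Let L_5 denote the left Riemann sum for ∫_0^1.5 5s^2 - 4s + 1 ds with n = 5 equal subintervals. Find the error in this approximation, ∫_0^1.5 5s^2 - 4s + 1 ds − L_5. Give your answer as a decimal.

0.675

Exact integral: ∫_0^1.5 f(s) ds = 2.625.
L_5 = 1.95.
Error = 2.625 − 1.95 = 0.675.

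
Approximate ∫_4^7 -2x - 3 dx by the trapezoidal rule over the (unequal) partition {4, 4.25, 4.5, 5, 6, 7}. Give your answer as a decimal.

-42

Subinterval widths: 0.25, 0.25, 0.5, 1, 1.
f(4) = -11, f(4.25) = -11.5, f(4.5) = -12, f(5) = -13, f(6) = -15, f(7) = -17.
On each subinterval the trapezoid contributes (Δx_i/2)·[f(x_{i-1}) + f(x_i)].
Sum = -42.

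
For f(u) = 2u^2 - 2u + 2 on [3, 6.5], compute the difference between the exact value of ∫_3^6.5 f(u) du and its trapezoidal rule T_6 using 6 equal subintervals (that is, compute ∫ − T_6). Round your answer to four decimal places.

Exact integral: ∫_3^6.5 f(u) du ≈ 138.833333.
T_6 ≈ 139.230324.
Error ≈ 138.833333 − 139.230324 ≈ -0.3970.

-0.3970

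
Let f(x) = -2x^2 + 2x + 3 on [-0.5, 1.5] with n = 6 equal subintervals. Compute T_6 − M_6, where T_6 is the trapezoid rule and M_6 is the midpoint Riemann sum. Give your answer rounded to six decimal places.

T_6 ≈ 5.59259259.
M_6 ≈ 5.70370370.
T_6 − M_6 ≈ -0.111111.

-0.111111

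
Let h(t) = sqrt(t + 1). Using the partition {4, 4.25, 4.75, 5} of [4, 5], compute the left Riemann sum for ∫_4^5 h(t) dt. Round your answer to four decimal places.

Subinterval widths: 0.25, 0.5, 0.25.
Left endpoints: 4, 4.25, 4.75.
h(4) ≈ 2.2361, h(4.25) ≈ 2.2913, h(4.75) ≈ 2.3979.
Sum = Σ Δt_i · h(t_i).
Sum ≈ 2.3041.

2.3041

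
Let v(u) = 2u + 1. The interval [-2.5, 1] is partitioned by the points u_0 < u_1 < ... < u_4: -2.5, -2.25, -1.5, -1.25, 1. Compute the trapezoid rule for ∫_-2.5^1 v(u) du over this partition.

Subinterval widths: 0.25, 0.75, 0.25, 2.25.
v(-2.5) = -4, v(-2.25) = -3.5, v(-1.5) = -2, v(-1.25) = -1.5, v(1) = 3.
On each subinterval the trapezoid contributes (Δu_i/2)·[v(u_{i-1}) + v(u_i)].
Sum = -1.75.

-1.75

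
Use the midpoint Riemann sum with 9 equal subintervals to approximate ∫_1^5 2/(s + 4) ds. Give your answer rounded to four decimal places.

Δs = (5 − 1)/9 = 4/9.
Midpoints: 11/9, 5/3, 19/9, 23/9, 3, 31/9, 35/9, 13/3, 43/9.
f(11/9) = 18/47, f(5/3) = 6/17, f(19/9) = 18/55, f(23/9) = 18/59, f(3) = 2/7, f(31/9) = 18/67, f(35/9) = 18/71, f(13/3) = 0.24, f(43/9) = 18/79.
Sum = Δs · [f(11/9) + f(5/3) + f(19/9) + ...].
Sum ≈ 1.1751.

1.1751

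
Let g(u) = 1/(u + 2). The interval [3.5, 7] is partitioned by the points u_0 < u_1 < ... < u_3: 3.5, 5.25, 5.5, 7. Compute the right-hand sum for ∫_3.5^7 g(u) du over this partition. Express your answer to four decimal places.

Subinterval widths: 1.75, 0.25, 1.5.
Right endpoints: 5.25, 5.5, 7.
g(5.25) = 4/29, g(5.5) = 2/15, g(7) = 1/9.
Sum = Σ Δu_i · g(u_i).
Sum ≈ 0.4414.

0.4414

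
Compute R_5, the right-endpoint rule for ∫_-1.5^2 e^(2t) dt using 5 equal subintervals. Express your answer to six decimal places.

50.681843

Δt = (2 − (-1.5))/5 = 0.7.
Right endpoints: -0.8, -0.1, 0.6, 1.3, 2.
f(-0.8) ≈ 0.201897, f(-0.1) ≈ 0.818731, f(0.6) ≈ 3.320117, f(1.3) ≈ 13.463738, f(2) ≈ 54.598150.
Sum = Δt · [f(-0.8) + f(-0.1) + f(0.6) + f(1.3) + f(2)].
Sum ≈ 50.681843.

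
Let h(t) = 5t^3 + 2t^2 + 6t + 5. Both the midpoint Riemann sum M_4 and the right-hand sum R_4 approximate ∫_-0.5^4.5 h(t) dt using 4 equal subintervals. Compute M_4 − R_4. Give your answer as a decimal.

M_4 = 637.5.
R_4 = 1028.90625.
M_4 − R_4 = -391.40625.

-391.40625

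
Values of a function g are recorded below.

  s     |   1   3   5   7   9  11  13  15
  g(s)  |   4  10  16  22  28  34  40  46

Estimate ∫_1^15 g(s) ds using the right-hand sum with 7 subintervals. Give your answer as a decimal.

Δs = 2.
Sum = 2·[10 + 16 + 22 + 28 + 34 + 40 + 46] = 392.

392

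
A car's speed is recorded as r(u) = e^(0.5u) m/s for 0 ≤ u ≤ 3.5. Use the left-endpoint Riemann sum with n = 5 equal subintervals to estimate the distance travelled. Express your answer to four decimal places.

7.9420

Δu = (3.5 − 0)/5 = 0.7.
Left endpoints: 0, 0.7, 1.4, 2.1, 2.8.
r(0) ≈ 1.0000, r(0.7) ≈ 1.4191, r(1.4) ≈ 2.0138, r(2.1) ≈ 2.8577, r(2.8) ≈ 4.0552.
Sum = Δu · [r(0) + r(0.7) + r(1.4) + r(2.1) + r(2.8)].
Sum ≈ 7.9420.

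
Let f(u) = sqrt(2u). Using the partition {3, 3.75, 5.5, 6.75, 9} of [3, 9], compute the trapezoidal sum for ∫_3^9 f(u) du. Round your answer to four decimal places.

Subinterval widths: 0.75, 1.75, 1.25, 2.25.
f(3) ≈ 2.4495, f(3.75) ≈ 2.7386, f(5.5) ≈ 3.3166, f(6.75) ≈ 3.6742, f(9) ≈ 4.2426.
On each subinterval the trapezoid contributes (Δu_i/2)·[f(u_{i-1}) + f(u_i)].
Sum ≈ 20.5196.

20.5196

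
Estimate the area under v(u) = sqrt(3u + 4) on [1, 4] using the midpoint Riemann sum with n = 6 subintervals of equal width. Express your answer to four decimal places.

10.1086

Δu = (4 − 1)/6 = 0.5.
Midpoints: 1.25, 1.75, 2.25, 2.75, 3.25, 3.75.
v(1.25) ≈ 2.7839, v(1.75) ≈ 3.0414, v(2.25) ≈ 3.2787, v(2.75) ≈ 3.5000, v(3.25) ≈ 3.7081, v(3.75) ≈ 3.9051.
Sum = Δu · [v(1.25) + v(1.75) + v(2.25) + ...].
Sum ≈ 10.1086.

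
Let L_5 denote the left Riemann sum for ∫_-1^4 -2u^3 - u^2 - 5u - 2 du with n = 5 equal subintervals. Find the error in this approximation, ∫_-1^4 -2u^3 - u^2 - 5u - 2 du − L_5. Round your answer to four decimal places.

-76.6667

Exact integral: ∫_-1^4 f(u) du ≈ -196.666667.
L_5 = -120.
Error ≈ -196.666667 − (-120) ≈ -76.6667.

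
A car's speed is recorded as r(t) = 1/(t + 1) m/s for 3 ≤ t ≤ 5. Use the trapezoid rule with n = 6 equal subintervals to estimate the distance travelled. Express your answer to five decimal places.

Δt = (5 − 3)/6 = 1/3.
r(3) = 0.25, r(10/3) = 3/13, r(11/3) = 3/14, r(4) = 0.2, r(13/3) = 0.1875, r(14/3) = 3/17, r(5) = 1/6.
T_6 = (Δt/2)·[r(t_0) + 2r(t_1) + ... + 2r(t_{5}) + r(t_6)].
Sum ≈ 0.40579.

0.40579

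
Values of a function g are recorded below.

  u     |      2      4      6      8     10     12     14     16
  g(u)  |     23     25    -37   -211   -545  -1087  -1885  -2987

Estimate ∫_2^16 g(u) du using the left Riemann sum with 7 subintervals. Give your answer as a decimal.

Δu = 2.
Sum = 2·[23 + 25 + (-37) + (-211) + (-545) + (-1087) + (-1885)] = -7434.

-7434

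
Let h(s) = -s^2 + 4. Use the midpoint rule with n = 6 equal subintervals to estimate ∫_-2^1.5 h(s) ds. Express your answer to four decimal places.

10.3076

Δs = (1.5 − (-2))/6 = 7/12.
Midpoints: -41/24, -1.125, -13/24, 1/24, 0.625, 29/24.
h(-41/24) = 623/576, h(-1.125) = 2.734375, h(-13/24) = 2135/576, h(1/24) = 2303/576, h(0.625) = 3.609375, h(29/24) = 1463/576.
Sum = Δs · [h(-41/24) + h(-1.125) + h(-13/24) + ...].
Sum ≈ 10.3076.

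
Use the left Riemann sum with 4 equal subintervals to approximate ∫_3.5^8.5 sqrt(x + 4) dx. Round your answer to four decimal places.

Δx = (8.5 − 3.5)/4 = 1.25.
Left endpoints: 3.5, 4.75, 6, 7.25.
f(3.5) ≈ 2.7386, f(4.75) ≈ 2.9580, f(6) ≈ 3.1623, f(7.25) ≈ 3.3541.
Sum = Δx · [f(3.5) + f(4.75) + f(6) + f(7.25)].
Sum ≈ 15.2663.

15.2663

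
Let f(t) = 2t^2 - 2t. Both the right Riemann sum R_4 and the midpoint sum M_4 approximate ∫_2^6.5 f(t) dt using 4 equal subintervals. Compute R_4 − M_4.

40.81640625

R_4 = 179.3671875.
M_4 = 138.55078125.
R_4 − M_4 = 40.81640625.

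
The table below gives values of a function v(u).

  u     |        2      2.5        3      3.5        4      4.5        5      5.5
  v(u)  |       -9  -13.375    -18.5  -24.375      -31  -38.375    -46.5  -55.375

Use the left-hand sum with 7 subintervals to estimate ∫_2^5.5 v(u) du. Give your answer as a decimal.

-90.5625

Δu = 0.5.
Sum = 0.5·[(-9) + (-13.375) + (-18.5) + (-24.375) + (-31) + (-38.375) + (-46.5)] = -90.5625.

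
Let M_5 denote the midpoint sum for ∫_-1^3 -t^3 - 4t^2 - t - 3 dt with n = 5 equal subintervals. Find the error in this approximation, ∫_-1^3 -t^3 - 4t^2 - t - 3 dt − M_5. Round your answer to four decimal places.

Exact integral: ∫_-1^3 f(t) dt ≈ -73.333333.
M_5 = -71.84.
Error ≈ -73.333333 − (-71.84) ≈ -1.4933.

-1.4933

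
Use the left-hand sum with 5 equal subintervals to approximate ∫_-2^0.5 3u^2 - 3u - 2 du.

13.75

Δu = (0.5 − (-2))/5 = 0.5.
Left endpoints: -2, -1.5, -1, -0.5, 0.
f(-2) = 16, f(-1.5) = 9.25, f(-1) = 4, f(-0.5) = 0.25, f(0) = -2.
Sum = Δu · [f(-2) + f(-1.5) + f(-1) + f(-0.5) + f(0)].
Sum = 13.75.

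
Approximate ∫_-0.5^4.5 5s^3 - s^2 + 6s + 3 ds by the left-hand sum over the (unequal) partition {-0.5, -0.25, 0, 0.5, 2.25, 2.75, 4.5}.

249.8359375

Subinterval widths: 0.25, 0.25, 0.5, 1.75, 0.5, 1.75.
Left endpoints: -0.5, -0.25, 0, 0.5, 2.25, 2.75.
f(-0.5) = -0.875, f(-0.25) = 1.359375, f(0) = 3, f(0.5) = 6.375, f(2.25) = 68.390625, f(2.75) = 115.921875.
Sum = Σ Δs_i · f(s_i).
Sum = 249.8359375.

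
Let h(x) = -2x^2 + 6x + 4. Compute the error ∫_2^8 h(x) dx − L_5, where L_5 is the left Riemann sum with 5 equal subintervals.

Exact integral: ∫_2^8 h(x) dx = -132.
L_5 = -84.48.
Error = -132 − (-84.48) = -47.52.

-47.52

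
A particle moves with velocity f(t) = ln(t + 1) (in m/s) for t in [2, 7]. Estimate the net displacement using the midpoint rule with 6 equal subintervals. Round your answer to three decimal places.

8.346

Δt = (7 − 2)/6 = 5/6.
Midpoints: 29/12, 3.25, 49/12, 59/12, 5.75, 79/12.
f(29/12) ≈ 1.229, f(3.25) ≈ 1.447, f(49/12) ≈ 1.626, f(59/12) ≈ 1.778, f(5.75) ≈ 1.910, f(79/12) ≈ 2.026.
Sum = Δt · [f(29/12) + f(3.25) + f(49/12) + ...].
Sum ≈ 8.346.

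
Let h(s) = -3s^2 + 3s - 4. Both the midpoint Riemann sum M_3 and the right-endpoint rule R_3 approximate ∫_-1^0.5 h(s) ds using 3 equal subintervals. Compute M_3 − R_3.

M_3 = -8.15625.
R_3 = -6.75.
M_3 − R_3 = -1.40625.

-1.40625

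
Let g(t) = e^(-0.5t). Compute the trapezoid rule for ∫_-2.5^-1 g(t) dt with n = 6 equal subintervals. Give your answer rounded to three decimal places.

Δt = (-1 − (-2.5))/6 = 0.25.
g(-2.5) ≈ 3.490, g(-2.25) ≈ 3.080, g(-2) ≈ 2.718, g(-1.75) ≈ 2.399, g(-1.5) ≈ 2.117, g(-1.25) ≈ 1.868, g(-1) ≈ 1.649.
T_6 = (Δt/2)·[g(t_0) + 2g(t_1) + ... + 2g(t_{5}) + g(t_6)].
Sum ≈ 3.688.

3.688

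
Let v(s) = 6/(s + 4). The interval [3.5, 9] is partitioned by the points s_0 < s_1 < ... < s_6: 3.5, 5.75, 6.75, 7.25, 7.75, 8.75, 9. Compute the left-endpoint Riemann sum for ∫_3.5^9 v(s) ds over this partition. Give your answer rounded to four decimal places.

3.5894

Subinterval widths: 2.25, 1, 0.5, 0.5, 1, 0.25.
Left endpoints: 3.5, 5.75, 6.75, 7.25, 7.75, 8.75.
v(3.5) = 0.8, v(5.75) = 8/13, v(6.75) = 24/43, v(7.25) = 8/15, v(7.75) = 24/47, v(8.75) = 8/17.
Sum = Σ Δs_i · v(s_i).
Sum ≈ 3.5894.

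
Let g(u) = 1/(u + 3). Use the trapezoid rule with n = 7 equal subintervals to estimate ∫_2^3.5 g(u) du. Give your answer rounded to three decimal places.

0.262

Δu = (3.5 − 2)/7 = 3/14.
g(2) = 0.2, g(31/14) = 14/73, g(17/7) = 7/38, g(37/14) = 14/79, g(20/7) = 7/41, g(43/14) = 14/85, g(23/7) = 7/44, g(3.5) = 2/13.
T_7 = (Δu/2)·[g(u_0) + 2g(u_1) + ... + 2g(u_{6}) + g(u_7)].
Sum ≈ 0.262.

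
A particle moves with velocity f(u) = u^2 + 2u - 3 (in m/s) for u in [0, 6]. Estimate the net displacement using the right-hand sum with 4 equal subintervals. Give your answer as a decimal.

Δu = (6 − 0)/4 = 1.5.
Right endpoints: 1.5, 3, 4.5, 6.
f(1.5) = 2.25, f(3) = 12, f(4.5) = 26.25, f(6) = 45.
Sum = Δu · [f(1.5) + f(3) + f(4.5) + f(6)].
Sum = 128.25.

128.25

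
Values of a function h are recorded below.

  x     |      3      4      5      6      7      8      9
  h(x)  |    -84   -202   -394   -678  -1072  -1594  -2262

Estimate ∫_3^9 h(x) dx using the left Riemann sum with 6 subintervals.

Δx = 1.
Sum = 1·[(-84) + (-202) + (-394) + (-678) + (-1072) + (-1594)] = -4024.

-4024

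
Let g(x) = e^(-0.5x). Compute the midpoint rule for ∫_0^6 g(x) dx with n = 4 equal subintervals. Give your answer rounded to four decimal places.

1.8566

Δx = (6 − 0)/4 = 1.5.
Midpoints: 0.75, 2.25, 3.75, 5.25.
g(0.75) ≈ 0.6873, g(2.25) ≈ 0.3247, g(3.75) ≈ 0.1534, g(5.25) ≈ 0.0724.
Sum = Δx · [g(0.75) + g(2.25) + g(3.75) + g(5.25)].
Sum ≈ 1.8566.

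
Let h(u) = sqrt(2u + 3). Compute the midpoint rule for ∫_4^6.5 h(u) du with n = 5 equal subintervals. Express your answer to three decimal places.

Δu = (6.5 − 4)/5 = 0.5.
Midpoints: 4.25, 4.75, 5.25, 5.75, 6.25.
h(4.25) ≈ 3.391, h(4.75) ≈ 3.536, h(5.25) ≈ 3.674, h(5.75) ≈ 3.808, h(6.25) ≈ 3.937.
Sum = Δu · [h(4.25) + h(4.75) + h(5.25) + h(5.75) + h(6.25)].
Sum ≈ 9.173.

9.173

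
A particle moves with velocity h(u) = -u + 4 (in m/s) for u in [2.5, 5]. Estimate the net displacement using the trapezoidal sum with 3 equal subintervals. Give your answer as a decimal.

Δu = (5 − 2.5)/3 = 5/6.
h(2.5) = 1.5, h(10/3) = 2/3, h(25/6) = -1/6, h(5) = -1.
T_3 = (Δu/2)·[h(u_0) + 2h(u_1) + 2h(u_2) + h(u_3)].
Sum = 0.625.

0.625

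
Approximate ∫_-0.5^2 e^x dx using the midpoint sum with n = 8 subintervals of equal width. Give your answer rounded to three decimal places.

6.755

Δx = (2 − (-0.5))/8 = 0.3125.
Midpoints: -0.34375, -0.03125, 0.28125, 0.59375, 0.90625, 1.21875, 1.53125, 1.84375.
f(-0.34375) ≈ 0.709, f(-0.03125) ≈ 0.969, f(0.28125) ≈ 1.325, f(0.59375) ≈ 1.811, f(0.90625) ≈ 2.475, f(1.21875) ≈ 3.383, f(1.53125) ≈ 4.624, f(1.84375) ≈ 6.320.
Sum = Δx · [f(-0.34375) + f(-0.03125) + f(0.28125) + ...].
Sum ≈ 6.755.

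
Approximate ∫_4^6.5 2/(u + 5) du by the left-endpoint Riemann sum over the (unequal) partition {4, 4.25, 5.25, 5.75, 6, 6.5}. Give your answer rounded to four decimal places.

Subinterval widths: 0.25, 1, 0.5, 0.25, 0.5.
Left endpoints: 4, 4.25, 5.25, 5.75, 6.
f(4) = 2/9, f(4.25) = 8/37, f(5.25) = 8/41, f(5.75) = 8/43, f(6) = 2/11.
Sum = Σ Δu_i · f(u_i).
Sum ≈ 0.5068.

0.5068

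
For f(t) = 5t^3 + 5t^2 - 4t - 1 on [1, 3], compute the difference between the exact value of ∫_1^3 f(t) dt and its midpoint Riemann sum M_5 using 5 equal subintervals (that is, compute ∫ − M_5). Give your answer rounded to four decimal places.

Exact integral: ∫_1^3 f(t) dt ≈ 125.333333.
M_5 = 124.4.
Error ≈ 125.333333 − 124.4 ≈ 0.9333.

0.9333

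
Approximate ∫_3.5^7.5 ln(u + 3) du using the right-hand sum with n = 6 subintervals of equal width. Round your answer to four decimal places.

8.6804

Δu = (7.5 − 3.5)/6 = 2/3.
Right endpoints: 25/6, 29/6, 5.5, 37/6, 41/6, 7.5.
f(25/6) ≈ 1.9694, f(29/6) ≈ 2.0584, f(5.5) ≈ 2.1401, f(37/6) ≈ 2.2156, f(41/6) ≈ 2.2858, f(7.5) ≈ 2.3514.
Sum = Δu · [f(25/6) + f(29/6) + f(5.5) + ...].
Sum ≈ 8.6804.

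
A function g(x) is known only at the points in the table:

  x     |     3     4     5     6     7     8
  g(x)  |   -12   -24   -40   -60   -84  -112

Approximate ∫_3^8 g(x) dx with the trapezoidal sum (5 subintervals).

-270

Δx = 1.
T_5 = (1/2)·[(-12) + 2·(-24) + 2·(-40) + 2·(-60) + 2·(-84) + (-112)] = -270.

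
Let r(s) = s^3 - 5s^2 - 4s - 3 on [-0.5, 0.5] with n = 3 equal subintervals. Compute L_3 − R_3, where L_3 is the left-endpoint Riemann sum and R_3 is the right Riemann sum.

1.25

L_3 ≈ -2.884259.
R_3 ≈ -4.134259.
L_3 − R_3 = 1.25.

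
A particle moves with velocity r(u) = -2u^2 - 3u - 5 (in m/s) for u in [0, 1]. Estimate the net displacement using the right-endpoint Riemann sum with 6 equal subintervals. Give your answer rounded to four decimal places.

-7.5926

Δu = (1 − 0)/6 = 1/6.
Right endpoints: 1/6, 1/3, 0.5, 2/3, 5/6, 1.
r(1/6) = -50/9, r(1/3) = -56/9, r(0.5) = -7, r(2/3) = -71/9, r(5/6) = -80/9, r(1) = -10.
Sum = Δu · [r(1/6) + r(1/3) + r(0.5) + ...].
Sum ≈ -7.5926.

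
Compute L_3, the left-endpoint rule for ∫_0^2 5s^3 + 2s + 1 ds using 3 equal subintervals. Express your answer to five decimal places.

13.55556

Δs = (2 − 0)/3 = 2/3.
Left endpoints: 0, 2/3, 4/3.
f(0) = 1, f(2/3) = 103/27, f(4/3) = 419/27.
Sum = Δs · [f(0) + f(2/3) + f(4/3)].
Sum ≈ 13.55556.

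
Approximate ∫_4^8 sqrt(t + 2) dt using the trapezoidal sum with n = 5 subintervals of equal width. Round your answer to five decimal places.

11.28144

Δt = (8 − 4)/5 = 0.8.
f(4) ≈ 2.44949, f(4.8) ≈ 2.60768, f(5.6) ≈ 2.75681, f(6.4) ≈ 2.89828, f(7.2) ≈ 3.03315, f(8) ≈ 3.16228.
T_5 = (Δt/2)·[f(t_0) + 2f(t_1) + ... + 2f(t_{4}) + f(t_5)].
Sum ≈ 11.28144.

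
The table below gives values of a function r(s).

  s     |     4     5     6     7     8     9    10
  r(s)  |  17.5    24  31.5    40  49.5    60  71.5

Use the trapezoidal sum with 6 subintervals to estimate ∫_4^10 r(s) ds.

249.5

Δs = 1.
T_6 = (1/2)·[17.5 + 2·24 + 2·31.5 + 2·40 + 2·49.5 + 2·60 + 71.5] = 249.5.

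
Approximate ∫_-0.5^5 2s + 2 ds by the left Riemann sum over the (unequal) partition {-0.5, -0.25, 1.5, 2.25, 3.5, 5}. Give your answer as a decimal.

Subinterval widths: 0.25, 1.75, 0.75, 1.25, 1.5.
Left endpoints: -0.5, -0.25, 1.5, 2.25, 3.5.
f(-0.5) = 1, f(-0.25) = 1.5, f(1.5) = 5, f(2.25) = 6.5, f(3.5) = 9.
Sum = Σ Δs_i · f(s_i).
Sum = 28.25.

28.25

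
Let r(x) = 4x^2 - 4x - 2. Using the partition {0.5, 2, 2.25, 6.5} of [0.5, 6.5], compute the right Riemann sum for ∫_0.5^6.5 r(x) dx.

610.5625

Subinterval widths: 1.5, 0.25, 4.25.
Right endpoints: 2, 2.25, 6.5.
r(2) = 6, r(2.25) = 9.25, r(6.5) = 141.
Sum = Σ Δx_i · r(x_i).
Sum = 610.5625.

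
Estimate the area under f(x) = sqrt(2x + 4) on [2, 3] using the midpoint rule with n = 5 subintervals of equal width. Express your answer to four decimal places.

Δx = (3 − 2)/5 = 0.2.
Midpoints: 2.1, 2.3, 2.5, 2.7, 2.9.
f(2.1) ≈ 2.8636, f(2.3) ≈ 2.9326, f(2.5) ≈ 3.0000, f(2.7) ≈ 3.0659, f(2.9) ≈ 3.1305.
Sum = Δx · [f(2.1) + f(2.3) + f(2.5) + f(2.7) + f(2.9)].
Sum ≈ 2.9985.

2.9985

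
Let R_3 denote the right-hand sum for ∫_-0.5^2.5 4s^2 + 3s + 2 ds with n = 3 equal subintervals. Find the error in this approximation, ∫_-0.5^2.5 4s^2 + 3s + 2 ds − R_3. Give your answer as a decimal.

-18.5

Exact integral: ∫_-0.5^2.5 f(s) ds = 36.
R_3 = 54.5.
Error = 36 − 54.5 = -18.5.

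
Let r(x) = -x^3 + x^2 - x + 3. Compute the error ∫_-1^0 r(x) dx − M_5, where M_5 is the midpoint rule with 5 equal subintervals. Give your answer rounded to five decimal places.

Exact integral: ∫_-1^0 r(x) dx ≈ 4.0833333.
M_5 = 4.075.
Error ≈ 4.0833333 − 4.075 ≈ 0.00833.

0.00833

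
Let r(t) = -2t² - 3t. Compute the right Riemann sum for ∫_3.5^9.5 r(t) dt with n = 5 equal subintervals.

-767.28

Δt = (9.5 − 3.5)/5 = 1.2.
Right endpoints: 4.7, 5.9, 7.1, 8.3, 9.5.
r(4.7) = -58.28, r(5.9) = -87.32, r(7.1) = -122.12, r(8.3) = -162.68, r(9.5) = -209.
Sum = Δt · [r(4.7) + r(5.9) + r(7.1) + r(8.3) + r(9.5)].
Sum = -767.28.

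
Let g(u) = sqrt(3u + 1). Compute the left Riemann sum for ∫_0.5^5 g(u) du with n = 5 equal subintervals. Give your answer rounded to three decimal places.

Δu = (5 − 0.5)/5 = 0.9.
Left endpoints: 0.5, 1.4, 2.3, 3.2, 4.1.
g(0.5) ≈ 1.581, g(1.4) ≈ 2.280, g(2.3) ≈ 2.811, g(3.2) ≈ 3.256, g(4.1) ≈ 3.647.
Sum = Δu · [g(0.5) + g(1.4) + g(2.3) + g(3.2) + g(4.1)].
Sum ≈ 12.217.

12.217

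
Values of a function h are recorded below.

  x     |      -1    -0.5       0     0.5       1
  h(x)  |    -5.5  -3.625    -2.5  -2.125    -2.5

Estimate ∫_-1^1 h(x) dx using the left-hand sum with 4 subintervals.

Δx = 0.5.
Sum = 0.5·[(-5.5) + (-3.625) + (-2.5) + (-2.125)] = -6.875.

-6.875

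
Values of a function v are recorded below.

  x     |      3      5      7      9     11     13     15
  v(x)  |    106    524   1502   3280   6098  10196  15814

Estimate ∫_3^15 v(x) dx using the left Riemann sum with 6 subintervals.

43412

Δx = 2.
Sum = 2·[106 + 524 + 1502 + 3280 + 6098 + 10196] = 43412.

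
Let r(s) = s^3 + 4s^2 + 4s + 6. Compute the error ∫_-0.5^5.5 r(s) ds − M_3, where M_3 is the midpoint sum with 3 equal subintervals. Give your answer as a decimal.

23

Exact integral: ∫_-0.5^5.5 r(s) ds = 546.75.
M_3 = 523.75.
Error = 546.75 − 523.75 = 23.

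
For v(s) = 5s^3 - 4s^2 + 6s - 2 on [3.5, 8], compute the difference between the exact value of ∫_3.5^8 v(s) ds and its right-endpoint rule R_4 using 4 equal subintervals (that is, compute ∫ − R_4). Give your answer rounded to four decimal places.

Exact integral: ∫_3.5^8 v(s) ds = 4453.171875.
R_4 ≈ 5749.409180.
Error ≈ 4453.171875 − 5749.409180 ≈ -1296.2373.

-1296.2373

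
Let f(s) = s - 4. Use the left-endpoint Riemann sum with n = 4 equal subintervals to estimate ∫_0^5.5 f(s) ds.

Δs = (5.5 − 0)/4 = 1.375.
Left endpoints: 0, 1.375, 2.75, 4.125.
f(0) = -4, f(1.375) = -2.625, f(2.75) = -1.25, f(4.125) = 0.125.
Sum = Δs · [f(0) + f(1.375) + f(2.75) + f(4.125)].
Sum = -10.65625.

-10.65625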